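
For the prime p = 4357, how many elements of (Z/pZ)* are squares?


For prime p, the number of non-zero quadratic residues is (p-1)/2.
= (4357-1)/2
= 2178

2178


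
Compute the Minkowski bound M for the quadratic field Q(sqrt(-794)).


d = -794, d mod 4 = 2, so disc(K) = 4d = -3176; |disc(K)| = 3176
Imaginary quadratic field, so n = 2, s = r2 = 1, r1 = 0
M = (n!/n^n) * (4/pi)^s * sqrt(|disc(K)|) = (2!/2^2) * (4/pi)^1 * sqrt(3176)
= 0.5 * 1.273240 * 56.356011
= 35.8774

35.8774


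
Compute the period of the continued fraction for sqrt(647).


Run the CF algorithm for sqrt(647).
a_0 = floor(sqrt(647)) = 25; set m_0=0, q_0=1.
Recurrence: m' = q*a - m,  q' = (d - m'^2)/q,  a' = floor((a_0 + m')/q').
  step 1: m=25, q=22, a=2
  step 2: m=19, q=13, a=3
  step 3: m=20, q=19, a=2
  step 4: m=18, q=17, a=2
  step 5: m=16, q=23, a=1
  step 6: m=7, q=26, a=1
  step 7: m=19, q=11, a=4
  step 8: m=25, q=2, a=25
  step 9: m=25, q=11, a=4
  step 10: m=19, q=26, a=1
  step 11: m=7, q=23, a=1
  step 12: m=16, q=17, a=2
  step 13: m=18, q=19, a=2
  step 14: m=20, q=13, a=3
  step 15: m=19, q=22, a=2
  step 16: m=25, q=1, a=50
a_16 = 2*a_0 = 50, so the period closes here.
sqrt(647) = [25; 2, 3, 2, 2, 1, 1, 4, 25, 4, 1, 1, 2, 2, 3, 2, 50]
Period length = 16

16


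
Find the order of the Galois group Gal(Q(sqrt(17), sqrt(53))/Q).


The 2 square roots of distinct primes are multiplicatively independent over Q,
so [K:Q] = 2^2 and Gal(K/Q) is isomorphic to (Z/2Z)^2.
|Gal| = 2^2 = 4

4


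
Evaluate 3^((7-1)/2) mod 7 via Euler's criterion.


p = 7 is prime and the exponent is (p-1)/2 = 3, so by Euler's criterion 3^3 = (3/7) = +1 or -1 mod 7.
Compute by square-and-multiply:
  3 = 2 + 1 (binary 11)
  Repeated squaring mod 7: 3^1 = 3, 3^2 = 2
  3^3 = 3^2 * 3^1 = 2 * 3 mod 7
    2 * 3 = 6 = 6 mod 7
  3^3 = 6 mod 7
Result 6 = p - 1 = -1 mod 7: 3 is a quadratic non-residue mod 7. As a residue in [0, p-1] the value is 6.
3^3 mod 7 = 6

6


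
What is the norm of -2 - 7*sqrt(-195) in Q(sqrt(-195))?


N(a + b*sqrt(d)) = a^2 - d*b^2
= (-2)^2 - (-195)*(-7)^2
= 4 + 9555
= 9559

9559


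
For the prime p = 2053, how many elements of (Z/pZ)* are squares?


For prime p, the number of non-zero quadratic residues is (p-1)/2.
= (2053-1)/2
= 1026

1026


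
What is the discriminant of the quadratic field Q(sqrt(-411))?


For K = Q(sqrt(d)) with d squarefree: disc(K) = d if d = 1 mod 4, and disc(K) = 4d if d = 2 or 3 mod 4.
Here d = -411, and d mod 4 = 1.
d = 1 mod 4 (O_K = Z[(1+sqrt(d))/2]), so disc(K) = d = -411

-411


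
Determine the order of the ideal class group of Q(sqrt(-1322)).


K = Q(sqrt(-1322)). d mod 4 = 2, so D = disc(K) = 4d = -5288
h(K) equals the number of primitive reduced positive-definite forms (a, b, c) = a*x^2 + b*x*y + c*y^2 with b^2 - 4ac = D,
where reduced means |b| <= a <= c, with b >= 0 whenever |b| = a or a = c, and primitive means gcd(a, b, c) = 1.
Reduced forces 3a^2 <= |D| = 5288, so 1 <= a <= 41; b must have the parity of D, and c = (b^2 - D)/(4a) must be an integer >= a.
Enumerate a = 1..41, b in [-a, a]:
  a=1: (1, 0, 1322)  [1]
  a=2: (2, 0, 661)  [1]
  a=3: (3, -2, 441), (3, 2, 441)  [2]
  a=4..5: none
  a=6: (6, -4, 221), (6, 4, 221)  [2]
  a=7: (7, -2, 189), (7, 2, 189)  [2]
  a=8: none
  a=9: (9, -2, 147), (9, 2, 147)  [2]
  a=10: none
  a=11: (11, -6, 121), (11, 6, 121)  [2]
  a=12: none
  a=13: (13, -4, 102), (13, 4, 102)  [2]
  a=14: (14, -12, 97), (14, 12, 97)  [2]
  a=15..16: none
  a=17: (17, -4, 78), (17, 4, 78)  [2]
  a=18: (18, -16, 77), (18, 16, 77)  [2]
  a=19..20: none
  a=21: (21, -16, 66), (21, -2, 63), (21, 2, 63), (21, 16, 66)  [4]
  a=22: (22, -16, 63), (22, 16, 63)  [2]
  a=23: (23, -18, 61), (23, 18, 61)  [2]
  a=24..25: none
  a=26: (26, -4, 51), (26, 4, 51)  [2]
  a=27: (27, -2, 49), (27, 2, 49)  [2]
  a=28..32: none
  a=33: (33, -28, 46), (33, -16, 42), (33, 16, 42), (33, 28, 46)  [4]
  a=34: (34, -4, 39), (34, 4, 39)  [2]
  a=35..36: none
  a=37: (37, -22, 39), (37, 22, 39)  [2]
  a=38..40: none
  a=41: (41, -40, 42), (41, 40, 42)  [2]
Total reduced forms: 1 + 1 + 2 + 2 + 2 + 2 + 2 + 2 + 2 + 2 + 2 + 4 + 2 + 2 + 2 + 2 + 4 + 2 + 2 + 2 = 42
h = 42

42


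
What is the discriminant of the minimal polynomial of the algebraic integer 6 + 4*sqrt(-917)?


The element 6 + 4*sqrt(-917) has minimal polynomial:
x^2 - 12*x + 14708
Discriminant = (-12)^2 - 4*(14708)
= 144 - 58832
= -58688

-58688


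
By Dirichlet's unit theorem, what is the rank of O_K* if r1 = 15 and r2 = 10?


By Dirichlet's unit theorem:
rank = r1 + r2 - 1
= 15 + 10 - 1
= 24

24


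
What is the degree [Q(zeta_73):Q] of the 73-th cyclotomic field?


The degree equals Euler's totient phi(73).
73 = 73
phi(73) = 72

72


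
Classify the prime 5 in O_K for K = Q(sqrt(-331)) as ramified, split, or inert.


K = Q(sqrt(-331)). Since d mod 4 = 1, disc(K) = -331.
Check p | disc: -331 mod 5 = 4.
p does not divide disc. Compute Legendre symbol (d/p):
4^((5-1)/2) mod 5 = 1
(d/p) = 1, so p splits: (p) = P*P' with e=1, f=1, g=2.
Therefore p is split.

split


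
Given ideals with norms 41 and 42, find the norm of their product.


N(IJ) = N(I) * N(J)
= 41 * 42
= 1722

1722


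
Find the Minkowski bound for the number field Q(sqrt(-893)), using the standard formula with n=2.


d = -893, d mod 4 = 3, so disc(K) = 4d = -3572; |disc(K)| = 3572
Imaginary quadratic field, so n = 2, s = r2 = 1, r1 = 0
M = (n!/n^n) * (4/pi)^s * sqrt(|disc(K)|) = (2!/2^2) * (4/pi)^1 * sqrt(3572)
= 0.5 * 1.273240 * 59.766211
= 38.0484

38.0484


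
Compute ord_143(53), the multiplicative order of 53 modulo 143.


We want ord_143(53), the smallest k >= 1 with 53^k = 1 mod 143.
n = 143 = 11 * 13, phi(143) = 120; the order divides phi(n).
Divisors of 120: 1, 2, 3, 4, 5, 6, 8, 10, 12, 15, 20, 24, 30, 40, 60, 120
Repeated squaring mod 143: 53^1 = 53, 53^2 = 92, 53^4 = 27, 53^8 = 14, 53^16 = 53, 53^32 = 92, 53^64 = 27
Test divisors in increasing order:
  k=1: 53^1 = 53 mod 143
  k=2: 53^2 = 92 mod 143
  k=3: 53^3 = 92 * 53 = 14 mod 143
  k=4: 53^4 = 27 mod 143
  k=5: 53^5 = 27 * 53 = 1 mod 143  <- first divisor giving 1
Order = 5

5


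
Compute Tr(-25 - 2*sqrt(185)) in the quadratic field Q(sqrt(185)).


Tr(a + b*sqrt(d)) = (a + b*sqrt(d)) + (a - b*sqrt(d)) = 2a
= 2 * (-25)
= -50

-50


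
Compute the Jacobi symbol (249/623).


Compute (249/623) via quadratic reciprocity:
  reciprocity: (249/623) -> +(623/249)
  reduce: (125/249)
  reciprocity: (125/249) -> +(249/125)
  reduce: (124/125)
  pull out 2: (2/125) = -1  (since 125 mod 8 = 5)
  pull out 2: (2/125) = -1  (since 125 mod 8 = 5)
  reciprocity: (31/125) -> +(125/31)
  reduce: (1/31)
  (1/31) = 1
Product of signs = 1

1


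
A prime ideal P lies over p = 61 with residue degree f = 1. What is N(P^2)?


N(P^a) = p^(a*f)
= 61^(2*1)
= 61^2
= 3721

3721


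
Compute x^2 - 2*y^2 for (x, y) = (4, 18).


x^2 - d*y^2
= 4^2 - 2*18^2
= 16 - 648
= -632

-632


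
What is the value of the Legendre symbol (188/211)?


p = 211 is prime, so compute (188/211) with the reciprocity algorithm (Jacobi-symbol steps: pull out 2s via (2/n), flip via reciprocity, reduce):
  pull out 2: (2/211) = -1  (since 211 mod 8 = 3)
  pull out 2: (2/211) = -1  (since 211 mod 8 = 3)
  reciprocity: (47/211) -> -(211/47)
  reduce: (23/47)
  reciprocity: (23/47) -> -(47/23)
  reduce: (1/23)
  (1/23) = 1
Product of signs = 1
(188/211) = 1

1


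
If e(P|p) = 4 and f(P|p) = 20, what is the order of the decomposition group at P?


|D_P| = e * f
= 4 * 20
= 80

80


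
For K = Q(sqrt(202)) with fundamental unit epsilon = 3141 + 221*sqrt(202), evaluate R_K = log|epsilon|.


epsilon = 3141 + 221*sqrt(202)
= 6282.0002
R = ln(6282.0002)
= 8.7454

8.7454


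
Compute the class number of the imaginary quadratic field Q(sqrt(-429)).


K = Q(sqrt(-429)). d mod 4 = 3, so D = disc(K) = 4d = -1716
h(K) equals the number of primitive reduced positive-definite forms (a, b, c) = a*x^2 + b*x*y + c*y^2 with b^2 - 4ac = D,
where reduced means |b| <= a <= c, with b >= 0 whenever |b| = a or a = c, and primitive means gcd(a, b, c) = 1.
Reduced forces 3a^2 <= |D| = 1716, so 1 <= a <= 23; b must have the parity of D, and c = (b^2 - D)/(4a) must be an integer >= a.
Enumerate a = 1..23, b in [-a, a]:
  a=1: (1, 0, 429)  [1]
  a=2: (2, 2, 215)  [1]
  a=3: (3, 0, 143)  [1]
  a=4: none
  a=5: (5, -2, 86), (5, 2, 86)  [2]
  a=6: (6, 6, 73)  [1]
  a=7..9: none
  a=10: (10, -2, 43), (10, 2, 43)  [2]
  a=11: (11, 0, 39)  [1]
  a=12: none
  a=13: (13, 0, 33)  [1]
  a=14: none
  a=15: (15, -12, 31), (15, 12, 31)  [2]
  a=16: none
  a=17: (17, -16, 29), (17, 16, 29)  [2]
  a=18..21: none
  a=22: (22, 22, 25)  [1]
  a=23: (23, 20, 23)  [1]
Total reduced forms: 1 + 1 + 1 + 2 + 1 + 2 + 1 + 1 + 2 + 2 + 1 + 1 = 16
h = 16

16


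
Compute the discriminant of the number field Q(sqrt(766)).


For K = Q(sqrt(d)) with d squarefree: disc(K) = d if d = 1 mod 4, and disc(K) = 4d if d = 2 or 3 mod 4.
Here d = 766, and d mod 4 = 2.
d = 2 mod 4, not 1 (O_K = Z[sqrt(d)]), so disc(K) = 4d = 4 * (766) = 3064

3064


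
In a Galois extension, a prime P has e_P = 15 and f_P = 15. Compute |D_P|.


|D_P| = e * f
= 15 * 15
= 225

225


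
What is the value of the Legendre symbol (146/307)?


p = 307 is prime, so compute (146/307) with the reciprocity algorithm (Jacobi-symbol steps: pull out 2s via (2/n), flip via reciprocity, reduce):
  pull out 2: (2/307) = -1  (since 307 mod 8 = 3)
  reciprocity: (73/307) -> +(307/73)
  reduce: (15/73)
  reciprocity: (15/73) -> +(73/15)
  reduce: (13/15)
  reciprocity: (13/15) -> +(15/13)
  reduce: (2/13)
  pull out 2: (2/13) = -1  (since 13 mod 8 = 5)
  (1/13) = 1
Product of signs = 1
(146/307) = 1

1


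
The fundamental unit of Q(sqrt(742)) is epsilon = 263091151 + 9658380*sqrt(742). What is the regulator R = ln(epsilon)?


epsilon = 263091151 + 9658380*sqrt(742)
= 5.2618e+08
R = ln(5.2618e+08)
= 20.0812

20.0812


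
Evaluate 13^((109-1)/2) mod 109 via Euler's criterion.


p = 109 is prime and the exponent is (p-1)/2 = 54, so by Euler's criterion 13^54 = (13/109) = +1 or -1 mod 109.
Compute by square-and-multiply:
  54 = 32 + 16 + 4 + 2 (binary 110110)
  Repeated squaring mod 109: 13^1 = 13, 13^2 = 60, 13^4 = 3, 13^8 = 9, 13^16 = 81, 13^32 = 21
  13^54 = 13^32 * 13^16 * 13^4 * 13^2 = 21 * 81 * 3 * 60 mod 109
    21 * 81 = 1701 = 66 mod 109
    66 * 3 = 198 = 89 mod 109
    89 * 60 = 5340 = 108 mod 109
  13^54 = 108 mod 109
Result 108 = p - 1 = -1 mod 109: 13 is a quadratic non-residue mod 109. As a residue in [0, p-1] the value is 108.
13^54 mod 109 = 108

108


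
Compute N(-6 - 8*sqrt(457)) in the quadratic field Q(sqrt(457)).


N(a + b*sqrt(d)) = a^2 - d*b^2
= (-6)^2 - (457)*(-8)^2
= 36 - 29248
= -29212

-29212


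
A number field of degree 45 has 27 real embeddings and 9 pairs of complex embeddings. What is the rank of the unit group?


By Dirichlet's unit theorem:
rank = r1 + r2 - 1
= 27 + 9 - 1
= 35

35


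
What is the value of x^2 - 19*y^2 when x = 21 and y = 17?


x^2 - d*y^2
= 21^2 - 19*17^2
= 441 - 5491
= -5050

-5050


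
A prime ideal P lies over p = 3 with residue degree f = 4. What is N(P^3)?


N(P^a) = p^(a*f)
= 3^(3*4)
= 3^12
= 531441

531441


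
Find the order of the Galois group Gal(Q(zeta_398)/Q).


|Gal(Q(zeta_398)/Q)| = phi(398)
= 198

198


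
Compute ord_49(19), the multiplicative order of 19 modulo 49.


We want ord_49(19), the smallest k >= 1 with 19^k = 1 mod 49.
n = 49 = 7^2, phi(49) = 42; the order divides phi(n).
Divisors of 42: 1, 2, 3, 6, 7, 14, 21, 42
Repeated squaring mod 49: 19^1 = 19, 19^2 = 18, 19^4 = 30, 19^8 = 18, 19^16 = 30, 19^32 = 18
Test divisors in increasing order:
  k=1: 19^1 = 19 mod 49
  k=2: 19^2 = 18 mod 49
  k=3: 19^3 = 18 * 19 = 48 mod 49
  k=6: 19^6 = 30 * 18 = 1 mod 49  <- first divisor giving 1
Order = 6

6


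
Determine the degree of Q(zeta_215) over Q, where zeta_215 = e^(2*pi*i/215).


The degree equals Euler's totient phi(215).
215 = 5 * 43
phi(215) = 168

168


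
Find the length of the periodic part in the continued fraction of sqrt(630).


Run the CF algorithm for sqrt(630).
a_0 = floor(sqrt(630)) = 25; set m_0=0, q_0=1.
Recurrence: m' = q*a - m,  q' = (d - m'^2)/q,  a' = floor((a_0 + m')/q').
  step 1: m=25, q=5, a=10
  step 2: m=25, q=1, a=50
a_2 = 2*a_0 = 50, so the period closes here.
sqrt(630) = [25; 10, 50]
Period length = 2

2


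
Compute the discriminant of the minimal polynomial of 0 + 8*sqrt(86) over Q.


The element 0 + 8*sqrt(86) has minimal polynomial:
x^2 + 0*x - 5504
Discriminant = (0)^2 - 4*(-5504)
= 0 + 22016
= 22016

22016


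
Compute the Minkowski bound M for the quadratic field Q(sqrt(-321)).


d = -321, d mod 4 = 3, so disc(K) = 4d = -1284; |disc(K)| = 1284
Imaginary quadratic field, so n = 2, s = r2 = 1, r1 = 0
M = (n!/n^n) * (4/pi)^s * sqrt(|disc(K)|) = (2!/2^2) * (4/pi)^1 * sqrt(1284)
= 0.5 * 1.273240 * 35.832946
= 22.8120

22.8120


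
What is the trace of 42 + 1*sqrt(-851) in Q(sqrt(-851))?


Tr(a + b*sqrt(d)) = (a + b*sqrt(d)) + (a - b*sqrt(d)) = 2a
= 2 * (42)
= 84

84


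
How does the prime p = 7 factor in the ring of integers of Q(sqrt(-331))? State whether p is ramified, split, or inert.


K = Q(sqrt(-331)). Since d mod 4 = 1, disc(K) = -331.
Check p | disc: -331 mod 7 = 5.
p does not divide disc. Compute Legendre symbol (d/p):
5^((7-1)/2) mod 7 = -1
(d/p) = -1, so p is inert: (p) stays prime with e=1, f=2, g=1.
Therefore p is inert.

inert


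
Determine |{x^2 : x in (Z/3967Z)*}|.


For prime p, the number of non-zero quadratic residues is (p-1)/2.
= (3967-1)/2
= 1983

1983


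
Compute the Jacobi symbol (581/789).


Compute (581/789) via quadratic reciprocity:
  reciprocity: (581/789) -> +(789/581)
  reduce: (208/581)
  pull out 2: (2/581) = -1  (since 581 mod 8 = 5)
  pull out 2: (2/581) = -1  (since 581 mod 8 = 5)
  pull out 2: (2/581) = -1  (since 581 mod 8 = 5)
  pull out 2: (2/581) = -1  (since 581 mod 8 = 5)
  reciprocity: (13/581) -> +(581/13)
  reduce: (9/13)
  reciprocity: (9/13) -> +(13/9)
  reduce: (4/9)
  pull out 2: (2/9) = +1  (since 9 mod 8 = 1)
  pull out 2: (2/9) = +1  (since 9 mod 8 = 1)
  (1/9) = 1
Product of signs = 1

1


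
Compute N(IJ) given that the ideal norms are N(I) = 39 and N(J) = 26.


N(IJ) = N(I) * N(J)
= 39 * 26
= 1014

1014


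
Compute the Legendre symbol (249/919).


p = 919 is prime, so compute (249/919) with the reciprocity algorithm (Jacobi-symbol steps: pull out 2s via (2/n), flip via reciprocity, reduce):
  reciprocity: (249/919) -> +(919/249)
  reduce: (172/249)
  pull out 2: (2/249) = +1  (since 249 mod 8 = 1)
  pull out 2: (2/249) = +1  (since 249 mod 8 = 1)
  reciprocity: (43/249) -> +(249/43)
  reduce: (34/43)
  pull out 2: (2/43) = -1  (since 43 mod 8 = 3)
  reciprocity: (17/43) -> +(43/17)
  reduce: (9/17)
  reciprocity: (9/17) -> +(17/9)
  reduce: (8/9)
  pull out 2: (2/9) = +1  (since 9 mod 8 = 1)
  pull out 2: (2/9) = +1  (since 9 mod 8 = 1)
  pull out 2: (2/9) = +1  (since 9 mod 8 = 1)
  (1/9) = 1
Product of signs = -1
(249/919) = -1

-1


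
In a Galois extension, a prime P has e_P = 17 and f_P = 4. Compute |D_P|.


|D_P| = e * f
= 17 * 4
= 68

68


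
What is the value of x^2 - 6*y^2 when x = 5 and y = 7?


x^2 - d*y^2
= 5^2 - 6*7^2
= 25 - 294
= -269

-269


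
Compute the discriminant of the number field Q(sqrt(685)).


For K = Q(sqrt(d)) with d squarefree: disc(K) = d if d = 1 mod 4, and disc(K) = 4d if d = 2 or 3 mod 4.
Here d = 685, and d mod 4 = 1.
d = 1 mod 4 (O_K = Z[(1+sqrt(d))/2]), so disc(K) = d = 685

685


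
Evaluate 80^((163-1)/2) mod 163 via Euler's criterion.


p = 163 is prime and the exponent is (p-1)/2 = 81, so by Euler's criterion 80^81 = (80/163) = +1 or -1 mod 163.
Compute by square-and-multiply:
  81 = 64 + 16 + 1 (binary 1010001)
  Repeated squaring mod 163: 80^1 = 80, 80^2 = 43, 80^4 = 56, 80^8 = 39, 80^16 = 54, 80^32 = 145, 80^64 = 161
  80^81 = 80^64 * 80^16 * 80^1 = 161 * 54 * 80 mod 163
    161 * 54 = 8694 = 55 mod 163
    55 * 80 = 4400 = 162 mod 163
  80^81 = 162 mod 163
Result 162 = p - 1 = -1 mod 163: 80 is a quadratic non-residue mod 163. As a residue in [0, p-1] the value is 162.
80^81 mod 163 = 162

162


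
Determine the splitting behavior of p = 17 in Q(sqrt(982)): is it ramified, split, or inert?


K = Q(sqrt(982)). Since d mod 4 = 2, disc(K) = 3928.
Check p | disc: 3928 mod 17 = 1.
p does not divide disc. Compute Legendre symbol (d/p):
13^((17-1)/2) mod 17 = 1
(d/p) = 1, so p splits: (p) = P*P' with e=1, f=1, g=2.
Therefore p is split.

split


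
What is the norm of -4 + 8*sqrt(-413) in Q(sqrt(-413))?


N(a + b*sqrt(d)) = a^2 - d*b^2
= (-4)^2 - (-413)*(8)^2
= 16 + 26432
= 26448

26448


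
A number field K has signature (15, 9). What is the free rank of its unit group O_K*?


By Dirichlet's unit theorem:
rank = r1 + r2 - 1
= 15 + 9 - 1
= 23

23


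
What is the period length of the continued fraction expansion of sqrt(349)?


Run the CF algorithm for sqrt(349).
a_0 = floor(sqrt(349)) = 18; set m_0=0, q_0=1.
Recurrence: m' = q*a - m,  q' = (d - m'^2)/q,  a' = floor((a_0 + m')/q').
  step 1: m=18, q=25, a=1
  step 2: m=7, q=12, a=2
  step 3: m=17, q=5, a=7
  step 4: m=18, q=5, a=7
  step 5: m=17, q=12, a=2
  step 6: m=7, q=25, a=1
  step 7: m=18, q=1, a=36
a_7 = 2*a_0 = 36, so the period closes here.
sqrt(349) = [18; 1, 2, 7, 7, 2, 1, 36]
Period length = 7

7


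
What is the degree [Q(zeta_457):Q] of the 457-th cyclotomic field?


The degree equals Euler's totient phi(457).
457 = 457
phi(457) = 456

456


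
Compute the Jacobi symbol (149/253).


Compute (149/253) via quadratic reciprocity:
  reciprocity: (149/253) -> +(253/149)
  reduce: (104/149)
  pull out 2: (2/149) = -1  (since 149 mod 8 = 5)
  pull out 2: (2/149) = -1  (since 149 mod 8 = 5)
  pull out 2: (2/149) = -1  (since 149 mod 8 = 5)
  reciprocity: (13/149) -> +(149/13)
  reduce: (6/13)
  pull out 2: (2/13) = -1  (since 13 mod 8 = 5)
  reciprocity: (3/13) -> +(13/3)
  reduce: (1/3)
  (1/3) = 1
Product of signs = 1

1


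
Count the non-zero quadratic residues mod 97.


For prime p, the number of non-zero quadratic residues is (p-1)/2.
= (97-1)/2
= 48

48


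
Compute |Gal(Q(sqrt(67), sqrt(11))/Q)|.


The 2 square roots of distinct primes are multiplicatively independent over Q,
so [K:Q] = 2^2 and Gal(K/Q) is isomorphic to (Z/2Z)^2.
|Gal| = 2^2 = 4

4


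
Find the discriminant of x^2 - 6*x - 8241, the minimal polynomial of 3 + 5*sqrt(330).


The element 3 + 5*sqrt(330) has minimal polynomial:
x^2 - 6*x - 8241
Discriminant = (-6)^2 - 4*(-8241)
= 36 + 32964
= 33000

33000


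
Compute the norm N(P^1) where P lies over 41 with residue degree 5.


N(P^a) = p^(a*f)
= 41^(1*5)
= 41^5
= 115856201

115856201


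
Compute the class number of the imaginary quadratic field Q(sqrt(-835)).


K = Q(sqrt(-835)). d mod 4 = 1, so D = disc(K) = d = -835
h(K) equals the number of primitive reduced positive-definite forms (a, b, c) = a*x^2 + b*x*y + c*y^2 with b^2 - 4ac = D,
where reduced means |b| <= a <= c, with b >= 0 whenever |b| = a or a = c, and primitive means gcd(a, b, c) = 1.
Reduced forces 3a^2 <= |D| = 835, so 1 <= a <= 16; b must have the parity of D, and c = (b^2 - D)/(4a) must be an integer >= a.
Enumerate a = 1..16, b in [-a, a]:
  a=1: (1, 1, 209)  [1]
  a=2..4: none
  a=5: (5, 5, 43)  [1]
  a=6..10: none
  a=11: (11, -1, 19), (11, 1, 19)  [2]
  a=12: none
  a=13: (13, -7, 17), (13, 7, 17)  [2]
  a=14..16: none
Total reduced forms: 1 + 1 + 2 + 2 = 6
h = 6

6


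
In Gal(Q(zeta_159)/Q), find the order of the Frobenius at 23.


The Frobenius at p in Gal(Q(zeta_n)/Q) = (Z/nZ)* is the class of p, so its order is ord_159(23), the smallest k >= 1 with 23^k = 1 mod 159.
n = 159 = 3 * 53, phi(159) = 104; the order divides phi(n).
Divisors of 104: 1, 2, 4, 8, 13, 26, 52, 104
Repeated squaring mod 159: 23^1 = 23, 23^2 = 52, 23^4 = 1, 23^8 = 1, 23^16 = 1, 23^32 = 1, 23^64 = 1
Test divisors in increasing order:
  k=1: 23^1 = 23 mod 159
  k=2: 23^2 = 52 mod 159
  k=4: 23^4 = 1 mod 159  <- first divisor giving 1
Order = 4

4


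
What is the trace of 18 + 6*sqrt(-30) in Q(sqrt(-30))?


Tr(a + b*sqrt(d)) = (a + b*sqrt(d)) + (a - b*sqrt(d)) = 2a
= 2 * (18)
= 36

36


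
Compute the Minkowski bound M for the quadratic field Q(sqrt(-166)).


d = -166, d mod 4 = 2, so disc(K) = 4d = -664; |disc(K)| = 664
Imaginary quadratic field, so n = 2, s = r2 = 1, r1 = 0
M = (n!/n^n) * (4/pi)^s * sqrt(|disc(K)|) = (2!/2^2) * (4/pi)^1 * sqrt(664)
= 0.5 * 1.273240 * 25.768197
= 16.4045

16.4045


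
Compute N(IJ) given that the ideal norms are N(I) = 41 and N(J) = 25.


N(IJ) = N(I) * N(J)
= 41 * 25
= 1025

1025


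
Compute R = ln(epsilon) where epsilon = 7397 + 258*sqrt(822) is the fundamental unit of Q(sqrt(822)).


epsilon = 7397 + 258*sqrt(822)
= 14793.9999
R = ln(14793.9999)
= 9.6020

9.6020


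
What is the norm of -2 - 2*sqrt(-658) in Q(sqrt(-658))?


N(a + b*sqrt(d)) = a^2 - d*b^2
= (-2)^2 - (-658)*(-2)^2
= 4 + 2632
= 2636

2636


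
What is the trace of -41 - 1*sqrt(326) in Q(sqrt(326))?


Tr(a + b*sqrt(d)) = (a + b*sqrt(d)) + (a - b*sqrt(d)) = 2a
= 2 * (-41)
= -82

-82


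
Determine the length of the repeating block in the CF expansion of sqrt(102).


Run the CF algorithm for sqrt(102).
a_0 = floor(sqrt(102)) = 10; set m_0=0, q_0=1.
Recurrence: m' = q*a - m,  q' = (d - m'^2)/q,  a' = floor((a_0 + m')/q').
  step 1: m=10, q=2, a=10
  step 2: m=10, q=1, a=20
a_2 = 2*a_0 = 20, so the period closes here.
sqrt(102) = [10; 10, 20]
Period length = 2

2


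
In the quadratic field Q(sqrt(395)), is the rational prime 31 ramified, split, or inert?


K = Q(sqrt(395)). Since d mod 4 = 3, disc(K) = 1580.
Check p | disc: 1580 mod 31 = 30.
p does not divide disc. Compute Legendre symbol (d/p):
23^((31-1)/2) mod 31 = -1
(d/p) = -1, so p is inert: (p) stays prime with e=1, f=2, g=1.
Therefore p is inert.

inert


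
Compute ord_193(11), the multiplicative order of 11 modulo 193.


We want ord_193(11), the smallest k >= 1 with 11^k = 1 mod 193.
n = 193 = 193, phi(193) = 192; the order divides phi(n).
Divisors of 192: 1, 2, 3, 4, 6, 8, 12, 16, 24, 32, 48, 64, 96, 192
Repeated squaring mod 193: 11^1 = 11, 11^2 = 121, 11^4 = 166, 11^8 = 150, 11^16 = 112, 11^32 = 192, 11^64 = 1, 11^128 = 1
Test divisors in increasing order:
  k=1: 11^1 = 11 mod 193
  k=2: 11^2 = 121 mod 193
  k=3: 11^3 = 121 * 11 = 173 mod 193
  k=4: 11^4 = 166 mod 193
  k=6: 11^6 = 166 * 121 = 14 mod 193
  k=8: 11^8 = 150 mod 193
  k=12: 11^12 = 150 * 166 = 3 mod 193
  k=16: 11^16 = 112 mod 193
  k=24: 11^24 = 112 * 150 = 9 mod 193
  k=32: 11^32 = 192 mod 193
  k=48: 11^48 = 192 * 112 = 81 mod 193
  k=64: 11^64 = 1 mod 193  <- first divisor giving 1
Order = 64

64


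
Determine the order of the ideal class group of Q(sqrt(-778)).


K = Q(sqrt(-778)). d mod 4 = 2, so D = disc(K) = 4d = -3112
h(K) equals the number of primitive reduced positive-definite forms (a, b, c) = a*x^2 + b*x*y + c*y^2 with b^2 - 4ac = D,
where reduced means |b| <= a <= c, with b >= 0 whenever |b| = a or a = c, and primitive means gcd(a, b, c) = 1.
Reduced forces 3a^2 <= |D| = 3112, so 1 <= a <= 32; b must have the parity of D, and c = (b^2 - D)/(4a) must be an integer >= a.
Enumerate a = 1..32, b in [-a, a]:
  a=1: (1, 0, 778)  [1]
  a=2: (2, 0, 389)  [1]
  a=3..10: none
  a=11: (11, -10, 73), (11, 10, 73)  [2]
  a=12..16: none
  a=17: (17, -4, 46), (17, 4, 46)  [2]
  a=18: none
  a=19: (19, -2, 41), (19, 2, 41)  [2]
  a=20..21: none
  a=22: (22, -12, 37), (22, 12, 37)  [2]
  a=23: (23, -4, 34), (23, 4, 34)  [2]
  a=24..28: none
  a=29: (29, -22, 31), (29, 22, 31)  [2]
  a=30..32: none
Total reduced forms: 1 + 1 + 2 + 2 + 2 + 2 + 2 + 2 = 14
h = 14

14


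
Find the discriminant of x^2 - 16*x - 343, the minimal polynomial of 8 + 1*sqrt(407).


The element 8 + 1*sqrt(407) has minimal polynomial:
x^2 - 16*x - 343
Discriminant = (-16)^2 - 4*(-343)
= 256 + 1372
= 1628

1628


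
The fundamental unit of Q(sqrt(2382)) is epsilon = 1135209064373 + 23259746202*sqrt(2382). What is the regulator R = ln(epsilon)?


epsilon = 1135209064373 + 23259746202*sqrt(2382)
= 2.2704e+12
R = ln(2.2704e+12)
= 28.4510

28.4510


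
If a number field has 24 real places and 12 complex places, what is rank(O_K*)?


By Dirichlet's unit theorem:
rank = r1 + r2 - 1
= 24 + 12 - 1
= 35

35


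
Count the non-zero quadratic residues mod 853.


For prime p, the number of non-zero quadratic residues is (p-1)/2.
= (853-1)/2
= 426

426


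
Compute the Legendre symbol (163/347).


p = 347 is prime, so compute (163/347) with the reciprocity algorithm (Jacobi-symbol steps: pull out 2s via (2/n), flip via reciprocity, reduce):
  reciprocity: (163/347) -> -(347/163)
  reduce: (21/163)
  reciprocity: (21/163) -> +(163/21)
  reduce: (16/21)
  pull out 2: (2/21) = -1  (since 21 mod 8 = 5)
  pull out 2: (2/21) = -1  (since 21 mod 8 = 5)
  pull out 2: (2/21) = -1  (since 21 mod 8 = 5)
  pull out 2: (2/21) = -1  (since 21 mod 8 = 5)
  (1/21) = 1
Product of signs = -1
(163/347) = -1

-1


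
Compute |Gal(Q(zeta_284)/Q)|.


|Gal(Q(zeta_284)/Q)| = phi(284)
= 140

140


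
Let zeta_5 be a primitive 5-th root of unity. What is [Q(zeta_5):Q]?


The degree equals Euler's totient phi(5).
5 = 5
phi(5) = 4

4


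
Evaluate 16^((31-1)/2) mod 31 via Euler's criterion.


p = 31 is prime and the exponent is (p-1)/2 = 15, so by Euler's criterion 16^15 = (16/31) = +1 or -1 mod 31.
Compute by square-and-multiply:
  15 = 8 + 4 + 2 + 1 (binary 1111)
  Repeated squaring mod 31: 16^1 = 16, 16^2 = 8, 16^4 = 2, 16^8 = 4
  16^15 = 16^8 * 16^4 * 16^2 * 16^1 = 4 * 2 * 8 * 16 mod 31
    4 * 2 = 8 = 8 mod 31
    8 * 8 = 64 = 2 mod 31
    2 * 16 = 32 = 1 mod 31
  16^15 = 1 mod 31
Result 1: 16 is a quadratic residue mod 31.
16^15 mod 31 = 1

1


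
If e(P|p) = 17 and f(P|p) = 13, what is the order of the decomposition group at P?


|D_P| = e * f
= 17 * 13
= 221

221


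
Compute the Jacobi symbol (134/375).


Compute (134/375) via quadratic reciprocity:
  pull out 2: (2/375) = +1  (since 375 mod 8 = 7)
  reciprocity: (67/375) -> -(375/67)
  reduce: (40/67)
  pull out 2: (2/67) = -1  (since 67 mod 8 = 3)
  pull out 2: (2/67) = -1  (since 67 mod 8 = 3)
  pull out 2: (2/67) = -1  (since 67 mod 8 = 3)
  reciprocity: (5/67) -> +(67/5)
  reduce: (2/5)
  pull out 2: (2/5) = -1  (since 5 mod 8 = 5)
  (1/5) = 1
Product of signs = -1

-1


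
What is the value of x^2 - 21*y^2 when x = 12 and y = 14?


x^2 - d*y^2
= 12^2 - 21*14^2
= 144 - 4116
= -3972

-3972


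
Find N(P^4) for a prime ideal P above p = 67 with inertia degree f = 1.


N(P^a) = p^(a*f)
= 67^(4*1)
= 67^4
= 20151121

20151121


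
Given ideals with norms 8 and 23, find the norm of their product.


N(IJ) = N(I) * N(J)
= 8 * 23
= 184

184


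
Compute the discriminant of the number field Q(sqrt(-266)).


For K = Q(sqrt(d)) with d squarefree: disc(K) = d if d = 1 mod 4, and disc(K) = 4d if d = 2 or 3 mod 4.
Here d = -266, and d mod 4 = 2.
d = 2 mod 4, not 1 (O_K = Z[sqrt(d)]), so disc(K) = 4d = 4 * (-266) = -1064

-1064


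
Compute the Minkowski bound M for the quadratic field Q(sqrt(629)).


d = 629, d mod 4 = 1, so disc(K) = d = 629; |disc(K)| = 629
Real quadratic field, so n = 2, s = r2 = 0, r1 = 2
M = (n!/n^n) * (4/pi)^s * sqrt(|disc(K)|) = (2!/2^2) * (4/pi)^0 * sqrt(629)
= 0.5 * 1.000000 * 25.079872
= 12.5399

12.5399


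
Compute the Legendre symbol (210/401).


p = 401 is prime, so compute (210/401) with the reciprocity algorithm (Jacobi-symbol steps: pull out 2s via (2/n), flip via reciprocity, reduce):
  pull out 2: (2/401) = +1  (since 401 mod 8 = 1)
  reciprocity: (105/401) -> +(401/105)
  reduce: (86/105)
  pull out 2: (2/105) = +1  (since 105 mod 8 = 1)
  reciprocity: (43/105) -> +(105/43)
  reduce: (19/43)
  reciprocity: (19/43) -> -(43/19)
  reduce: (5/19)
  reciprocity: (5/19) -> +(19/5)
  reduce: (4/5)
  pull out 2: (2/5) = -1  (since 5 mod 8 = 5)
  pull out 2: (2/5) = -1  (since 5 mod 8 = 5)
  (1/5) = 1
Product of signs = -1
(210/401) = -1

-1


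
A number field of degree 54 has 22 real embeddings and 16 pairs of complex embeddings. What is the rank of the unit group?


By Dirichlet's unit theorem:
rank = r1 + r2 - 1
= 22 + 16 - 1
= 37

37


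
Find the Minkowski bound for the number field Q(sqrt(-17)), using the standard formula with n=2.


d = -17, d mod 4 = 3, so disc(K) = 4d = -68; |disc(K)| = 68
Imaginary quadratic field, so n = 2, s = r2 = 1, r1 = 0
M = (n!/n^n) * (4/pi)^s * sqrt(|disc(K)|) = (2!/2^2) * (4/pi)^1 * sqrt(68)
= 0.5 * 1.273240 * 8.246211
= 5.2497

5.2497


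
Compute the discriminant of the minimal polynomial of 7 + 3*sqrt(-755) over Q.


The element 7 + 3*sqrt(-755) has minimal polynomial:
x^2 - 14*x + 6844
Discriminant = (-14)^2 - 4*(6844)
= 196 - 27376
= -27180

-27180


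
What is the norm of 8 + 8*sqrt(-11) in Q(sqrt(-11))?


N(a + b*sqrt(d)) = a^2 - d*b^2
= (8)^2 - (-11)*(8)^2
= 64 + 704
= 768

768


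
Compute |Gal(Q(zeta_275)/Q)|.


|Gal(Q(zeta_275)/Q)| = phi(275)
= 200

200


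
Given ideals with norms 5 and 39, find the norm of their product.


N(IJ) = N(I) * N(J)
= 5 * 39
= 195

195


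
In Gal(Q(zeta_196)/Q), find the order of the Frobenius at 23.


The Frobenius at p in Gal(Q(zeta_n)/Q) = (Z/nZ)* is the class of p, so its order is ord_196(23), the smallest k >= 1 with 23^k = 1 mod 196.
n = 196 = 2^2 * 7^2, phi(196) = 84; the order divides phi(n).
Divisors of 84: 1, 2, 3, 4, 6, 7, 12, 14, 21, 28, 42, 84
Repeated squaring mod 196: 23^1 = 23, 23^2 = 137, 23^4 = 149, 23^8 = 53, 23^16 = 65, 23^32 = 109, 23^64 = 121
Test divisors in increasing order:
  k=1: 23^1 = 23 mod 196
  k=2: 23^2 = 137 mod 196
  k=3: 23^3 = 137 * 23 = 15 mod 196
  k=4: 23^4 = 149 mod 196
  k=6: 23^6 = 149 * 137 = 29 mod 196
  k=7: 23^7 = 149 * 137 * 23 = 79 mod 196
  k=12: 23^12 = 53 * 149 = 57 mod 196
  k=14: 23^14 = 53 * 149 * 137 = 165 mod 196
  k=21: 23^21 = 65 * 149 * 23 = 99 mod 196
  k=28: 23^28 = 65 * 53 * 149 = 177 mod 196
  k=42: 23^42 = 109 * 53 * 137 = 1 mod 196  <- first divisor giving 1
Order = 42

42


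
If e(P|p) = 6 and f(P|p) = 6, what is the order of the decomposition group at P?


|D_P| = e * f
= 6 * 6
= 36

36


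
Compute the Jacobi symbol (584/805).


Compute (584/805) via quadratic reciprocity:
  pull out 2: (2/805) = -1  (since 805 mod 8 = 5)
  pull out 2: (2/805) = -1  (since 805 mod 8 = 5)
  pull out 2: (2/805) = -1  (since 805 mod 8 = 5)
  reciprocity: (73/805) -> +(805/73)
  reduce: (2/73)
  pull out 2: (2/73) = +1  (since 73 mod 8 = 1)
  (1/73) = 1
Product of signs = -1

-1


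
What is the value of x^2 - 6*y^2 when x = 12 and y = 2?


x^2 - d*y^2
= 12^2 - 6*2^2
= 144 - 24
= 120

120


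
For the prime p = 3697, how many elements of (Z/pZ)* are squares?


For prime p, the number of non-zero quadratic residues is (p-1)/2.
= (3697-1)/2
= 1848

1848


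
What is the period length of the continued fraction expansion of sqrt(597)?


Run the CF algorithm for sqrt(597).
a_0 = floor(sqrt(597)) = 24; set m_0=0, q_0=1.
Recurrence: m' = q*a - m,  q' = (d - m'^2)/q,  a' = floor((a_0 + m')/q').
  step 1: m=24, q=21, a=2
  step 2: m=18, q=13, a=3
  step 3: m=21, q=12, a=3
  step 4: m=15, q=31, a=1
  step 5: m=16, q=11, a=3
  step 6: m=17, q=28, a=1
  step 7: m=11, q=17, a=2
  step 8: m=23, q=4, a=11
  step 9: m=21, q=39, a=1
  step 10: m=18, q=7, a=6
  step 11: m=24, q=3, a=16
  step 12: m=24, q=7, a=6
  step 13: m=18, q=39, a=1
  step 14: m=21, q=4, a=11
  step 15: m=23, q=17, a=2
  step 16: m=11, q=28, a=1
  step 17: m=17, q=11, a=3
  step 18: m=16, q=31, a=1
  step 19: m=15, q=12, a=3
  step 20: m=21, q=13, a=3
  step 21: m=18, q=21, a=2
  step 22: m=24, q=1, a=48
a_22 = 2*a_0 = 48, so the period closes here.
sqrt(597) = [24; 2, 3, 3, 1, 3, 1, 2, 11, 1, 6, 16, 6, 1, 11, 2, 1, 3, 1, 3, 3, 2, 48]
Period length = 22

22


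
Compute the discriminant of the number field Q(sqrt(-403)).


For K = Q(sqrt(d)) with d squarefree: disc(K) = d if d = 1 mod 4, and disc(K) = 4d if d = 2 or 3 mod 4.
Here d = -403, and d mod 4 = 1.
d = 1 mod 4 (O_K = Z[(1+sqrt(d))/2]), so disc(K) = d = -403

-403


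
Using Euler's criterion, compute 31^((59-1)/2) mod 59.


p = 59 is prime and the exponent is (p-1)/2 = 29, so by Euler's criterion 31^29 = (31/59) = +1 or -1 mod 59.
Compute by square-and-multiply:
  29 = 16 + 8 + 4 + 1 (binary 11101)
  Repeated squaring mod 59: 31^1 = 31, 31^2 = 17, 31^4 = 53, 31^8 = 36, 31^16 = 57
  31^29 = 31^16 * 31^8 * 31^4 * 31^1 = 57 * 36 * 53 * 31 mod 59
    57 * 36 = 2052 = 46 mod 59
    46 * 53 = 2438 = 19 mod 59
    19 * 31 = 589 = 58 mod 59
  31^29 = 58 mod 59
Result 58 = p - 1 = -1 mod 59: 31 is a quadratic non-residue mod 59. As a residue in [0, p-1] the value is 58.
31^29 mod 59 = 58

58


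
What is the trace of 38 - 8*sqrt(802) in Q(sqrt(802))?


Tr(a + b*sqrt(d)) = (a + b*sqrt(d)) + (a - b*sqrt(d)) = 2a
= 2 * (38)
= 76

76


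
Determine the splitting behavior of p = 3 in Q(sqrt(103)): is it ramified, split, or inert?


K = Q(sqrt(103)). Since d mod 4 = 3, disc(K) = 412.
Check p | disc: 412 mod 3 = 1.
p does not divide disc. Compute Legendre symbol (d/p):
1^((3-1)/2) mod 3 = 1
(d/p) = 1, so p splits: (p) = P*P' with e=1, f=1, g=2.
Therefore p is split.

split


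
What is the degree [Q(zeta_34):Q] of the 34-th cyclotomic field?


The degree equals Euler's totient phi(34).
34 = 2 * 17
phi(34) = 16

16


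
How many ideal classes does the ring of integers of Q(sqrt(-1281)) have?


K = Q(sqrt(-1281)). d mod 4 = 3, so D = disc(K) = 4d = -5124
h(K) equals the number of primitive reduced positive-definite forms (a, b, c) = a*x^2 + b*x*y + c*y^2 with b^2 - 4ac = D,
where reduced means |b| <= a <= c, with b >= 0 whenever |b| = a or a = c, and primitive means gcd(a, b, c) = 1.
Reduced forces 3a^2 <= |D| = 5124, so 1 <= a <= 41; b must have the parity of D, and c = (b^2 - D)/(4a) must be an integer >= a.
Enumerate a = 1..41, b in [-a, a]:
  a=1: (1, 0, 1281)  [1]
  a=2: (2, 2, 641)  [1]
  a=3: (3, 0, 427)  [1]
  a=4: none
  a=5: (5, -4, 257), (5, 4, 257)  [2]
  a=6: (6, 6, 215)  [1]
  a=7: (7, 0, 183)  [1]
  a=8..9: none
  a=10: (10, -6, 129), (10, 6, 129)  [2]
  a=11..13: none
  a=14: (14, 14, 95)  [1]
  a=15: (15, -6, 86), (15, 6, 86)  [2]
  a=16..18: none
  a=19: (19, -14, 70), (19, 14, 70)  [2]
  a=20: none
  a=21: (21, 0, 61)  [1]
  a=22..24: none
  a=25: (25, -24, 57), (25, 24, 57)  [2]
  a=26..28: none
  a=29: (29, -26, 50), (29, 26, 50)  [2]
  a=30: (30, -6, 43), (30, 6, 43)  [2]
  a=31..34: none
  a=35: (35, -14, 38), (35, 14, 38)  [2]
  a=36..40: none
  a=41: (41, 40, 41)  [1]
Total reduced forms: 1 + 1 + 1 + 2 + 1 + 1 + 2 + 1 + 2 + 2 + 1 + 2 + 2 + 2 + 2 + 1 = 24
h = 24

24


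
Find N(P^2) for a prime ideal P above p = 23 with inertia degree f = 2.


N(P^a) = p^(a*f)
= 23^(2*2)
= 23^4
= 279841

279841


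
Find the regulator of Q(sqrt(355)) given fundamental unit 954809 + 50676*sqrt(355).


epsilon = 954809 + 50676*sqrt(355)
= 1.9096e+06
R = ln(1.9096e+06)
= 14.4624

14.4624


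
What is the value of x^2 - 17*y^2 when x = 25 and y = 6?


x^2 - d*y^2
= 25^2 - 17*6^2
= 625 - 612
= 13

13


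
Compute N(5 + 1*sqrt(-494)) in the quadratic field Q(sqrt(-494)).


N(a + b*sqrt(d)) = a^2 - d*b^2
= (5)^2 - (-494)*(1)^2
= 25 + 494
= 519

519


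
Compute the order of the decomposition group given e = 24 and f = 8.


|D_P| = e * f
= 24 * 8
= 192

192


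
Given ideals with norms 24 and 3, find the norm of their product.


N(IJ) = N(I) * N(J)
= 24 * 3
= 72

72


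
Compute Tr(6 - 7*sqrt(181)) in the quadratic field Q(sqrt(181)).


Tr(a + b*sqrt(d)) = (a + b*sqrt(d)) + (a - b*sqrt(d)) = 2a
= 2 * (6)
= 12

12


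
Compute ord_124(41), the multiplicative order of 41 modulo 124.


We want ord_124(41), the smallest k >= 1 with 41^k = 1 mod 124.
n = 124 = 2^2 * 31, phi(124) = 60; the order divides phi(n).
Divisors of 60: 1, 2, 3, 4, 5, 6, 10, 12, 15, 20, 30, 60
Repeated squaring mod 124: 41^1 = 41, 41^2 = 69, 41^4 = 49, 41^8 = 45, 41^16 = 41, 41^32 = 69
Test divisors in increasing order:
  k=1: 41^1 = 41 mod 124
  k=2: 41^2 = 69 mod 124
  k=3: 41^3 = 69 * 41 = 101 mod 124
  k=4: 41^4 = 49 mod 124
  k=5: 41^5 = 49 * 41 = 25 mod 124
  k=6: 41^6 = 49 * 69 = 33 mod 124
  k=10: 41^10 = 45 * 69 = 5 mod 124
  k=12: 41^12 = 45 * 49 = 97 mod 124
  k=15: 41^15 = 45 * 49 * 69 * 41 = 1 mod 124  <- first divisor giving 1
Order = 15

15


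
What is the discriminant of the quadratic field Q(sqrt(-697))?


For K = Q(sqrt(d)) with d squarefree: disc(K) = d if d = 1 mod 4, and disc(K) = 4d if d = 2 or 3 mod 4.
Here d = -697, and d mod 4 = 3.
d = 3 mod 4, not 1 (O_K = Z[sqrt(d)]), so disc(K) = 4d = 4 * (-697) = -2788

-2788


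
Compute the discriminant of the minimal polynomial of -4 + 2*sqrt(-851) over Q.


The element -4 + 2*sqrt(-851) has minimal polynomial:
x^2 + 8*x + 3420
Discriminant = (8)^2 - 4*(3420)
= 64 - 13680
= -13616

-13616


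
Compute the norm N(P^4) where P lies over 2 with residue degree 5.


N(P^a) = p^(a*f)
= 2^(4*5)
= 2^20
= 1048576

1048576


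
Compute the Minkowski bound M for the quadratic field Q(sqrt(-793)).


d = -793, d mod 4 = 3, so disc(K) = 4d = -3172; |disc(K)| = 3172
Imaginary quadratic field, so n = 2, s = r2 = 1, r1 = 0
M = (n!/n^n) * (4/pi)^s * sqrt(|disc(K)|) = (2!/2^2) * (4/pi)^1 * sqrt(3172)
= 0.5 * 1.273240 * 56.320511
= 35.8548

35.8548


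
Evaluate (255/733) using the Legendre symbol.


p = 733 is prime, so compute (255/733) with the reciprocity algorithm (Jacobi-symbol steps: pull out 2s via (2/n), flip via reciprocity, reduce):
  reciprocity: (255/733) -> +(733/255)
  reduce: (223/255)
  reciprocity: (223/255) -> -(255/223)
  reduce: (32/223)
  pull out 2: (2/223) = +1  (since 223 mod 8 = 7)
  pull out 2: (2/223) = +1  (since 223 mod 8 = 7)
  pull out 2: (2/223) = +1  (since 223 mod 8 = 7)
  pull out 2: (2/223) = +1  (since 223 mod 8 = 7)
  pull out 2: (2/223) = +1  (since 223 mod 8 = 7)
  (1/223) = 1
Product of signs = -1
(255/733) = -1

-1


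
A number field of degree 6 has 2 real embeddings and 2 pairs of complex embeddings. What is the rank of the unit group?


By Dirichlet's unit theorem:
rank = r1 + r2 - 1
= 2 + 2 - 1
= 3

3


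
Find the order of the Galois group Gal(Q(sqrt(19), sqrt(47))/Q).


The 2 square roots of distinct primes are multiplicatively independent over Q,
so [K:Q] = 2^2 and Gal(K/Q) is isomorphic to (Z/2Z)^2.
|Gal| = 2^2 = 4

4


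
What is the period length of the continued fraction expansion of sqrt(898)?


Run the CF algorithm for sqrt(898).
a_0 = floor(sqrt(898)) = 29; set m_0=0, q_0=1.
Recurrence: m' = q*a - m,  q' = (d - m'^2)/q,  a' = floor((a_0 + m')/q').
  step 1: m=29, q=57, a=1
  step 2: m=28, q=2, a=28
  step 3: m=28, q=57, a=1
  step 4: m=29, q=1, a=58
a_4 = 2*a_0 = 58, so the period closes here.
sqrt(898) = [29; 1, 28, 1, 58]
Period length = 4

4


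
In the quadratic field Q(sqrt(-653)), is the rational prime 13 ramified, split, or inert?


K = Q(sqrt(-653)). Since d mod 4 = 3, disc(K) = -2612.
Check p | disc: -2612 mod 13 = 1.
p does not divide disc. Compute Legendre symbol (d/p):
10^((13-1)/2) mod 13 = 1
(d/p) = 1, so p splits: (p) = P*P' with e=1, f=1, g=2.
Therefore p is split.

split


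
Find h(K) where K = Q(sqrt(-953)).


K = Q(sqrt(-953)). d mod 4 = 3, so D = disc(K) = 4d = -3812
h(K) equals the number of primitive reduced positive-definite forms (a, b, c) = a*x^2 + b*x*y + c*y^2 with b^2 - 4ac = D,
where reduced means |b| <= a <= c, with b >= 0 whenever |b| = a or a = c, and primitive means gcd(a, b, c) = 1.
Reduced forces 3a^2 <= |D| = 3812, so 1 <= a <= 35; b must have the parity of D, and c = (b^2 - D)/(4a) must be an integer >= a.
Enumerate a = 1..35, b in [-a, a]:
  a=1: (1, 0, 953)  [1]
  a=2: (2, 2, 477)  [1]
  a=3: (3, -2, 318), (3, 2, 318)  [2]
  a=4..5: none
  a=6: (6, -2, 159), (6, 2, 159)  [2]
  a=7..8: none
  a=9: (9, -2, 106), (9, 2, 106)  [2]
  a=10: none
  a=11: (11, -4, 87), (11, 4, 87)  [2]
  a=12: none
  a=13: (13, -6, 74), (13, 6, 74)  [2]
  a=14..16: none
  a=17: (17, -8, 57), (17, 8, 57)  [2]
  a=18: (18, -2, 53), (18, 2, 53)  [2]
  a=19: (19, -8, 51), (19, 8, 51)  [2]
  a=20..21: none
  a=22: (22, -18, 47), (22, 18, 47)  [2]
  a=23: (23, -12, 43), (23, 12, 43)  [2]
  a=24..25: none
  a=26: (26, -6, 37), (26, 6, 37)  [2]
  a=27: (27, -20, 39), (27, 20, 39)  [2]
  a=28: none
  a=29: (29, -4, 33), (29, 4, 33)  [2]
  a=30: none
  a=31: (31, -30, 38), (31, 30, 38)  [2]
  a=32: none
  a=33: (33, -26, 34), (33, 26, 34)  [2]
  a=34..35: none
Total reduced forms: 1 + 1 + 2 + 2 + 2 + 2 + 2 + 2 + 2 + 2 + 2 + 2 + 2 + 2 + 2 + 2 + 2 = 32
h = 32

32
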